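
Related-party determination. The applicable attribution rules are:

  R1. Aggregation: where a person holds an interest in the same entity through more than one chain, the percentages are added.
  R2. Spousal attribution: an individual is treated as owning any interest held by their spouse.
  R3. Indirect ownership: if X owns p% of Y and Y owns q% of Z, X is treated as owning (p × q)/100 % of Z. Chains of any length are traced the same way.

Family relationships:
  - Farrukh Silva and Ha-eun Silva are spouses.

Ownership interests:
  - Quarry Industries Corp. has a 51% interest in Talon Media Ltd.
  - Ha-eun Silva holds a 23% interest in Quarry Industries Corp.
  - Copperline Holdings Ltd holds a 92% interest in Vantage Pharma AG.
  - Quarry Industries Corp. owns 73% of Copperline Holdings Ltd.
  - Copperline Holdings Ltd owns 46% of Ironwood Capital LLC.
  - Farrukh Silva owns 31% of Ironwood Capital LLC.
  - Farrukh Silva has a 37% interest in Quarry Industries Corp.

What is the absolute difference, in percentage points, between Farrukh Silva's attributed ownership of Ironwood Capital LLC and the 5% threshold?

By spousal attribution (R2), Farrukh Silva is treated as also owning Ha-eun Silva's interest in Quarry Industries Corp, giving 37% + 23% = 60%.
Chain via Quarry Industries Corp. → Copperline Holdings Ltd (R3): 60% × 73% × 46% = 20.148% of Ironwood Capital LLC.
Direct interest in Ironwood Capital LLC: 31%.
Aggregating (R1): 20.148% + 31% = 51.148%.
51.148% exceeds the 5% threshold by 46.148 percentage points.

46.148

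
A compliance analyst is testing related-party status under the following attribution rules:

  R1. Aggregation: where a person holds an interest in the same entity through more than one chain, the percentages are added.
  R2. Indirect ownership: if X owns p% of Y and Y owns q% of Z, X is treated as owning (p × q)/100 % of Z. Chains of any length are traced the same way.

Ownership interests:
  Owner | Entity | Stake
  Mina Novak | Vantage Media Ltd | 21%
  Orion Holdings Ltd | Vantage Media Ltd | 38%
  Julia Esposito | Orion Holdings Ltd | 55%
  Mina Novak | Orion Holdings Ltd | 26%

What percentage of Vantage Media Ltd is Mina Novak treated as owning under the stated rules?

30.88%

Chain via Orion Holdings Ltd (R2): 26% × 38% = 9.88% of Vantage Media Ltd.
Direct interest in Vantage Media Ltd: 21%.
Aggregating (R1): 9.88% + 21% = 30.88%.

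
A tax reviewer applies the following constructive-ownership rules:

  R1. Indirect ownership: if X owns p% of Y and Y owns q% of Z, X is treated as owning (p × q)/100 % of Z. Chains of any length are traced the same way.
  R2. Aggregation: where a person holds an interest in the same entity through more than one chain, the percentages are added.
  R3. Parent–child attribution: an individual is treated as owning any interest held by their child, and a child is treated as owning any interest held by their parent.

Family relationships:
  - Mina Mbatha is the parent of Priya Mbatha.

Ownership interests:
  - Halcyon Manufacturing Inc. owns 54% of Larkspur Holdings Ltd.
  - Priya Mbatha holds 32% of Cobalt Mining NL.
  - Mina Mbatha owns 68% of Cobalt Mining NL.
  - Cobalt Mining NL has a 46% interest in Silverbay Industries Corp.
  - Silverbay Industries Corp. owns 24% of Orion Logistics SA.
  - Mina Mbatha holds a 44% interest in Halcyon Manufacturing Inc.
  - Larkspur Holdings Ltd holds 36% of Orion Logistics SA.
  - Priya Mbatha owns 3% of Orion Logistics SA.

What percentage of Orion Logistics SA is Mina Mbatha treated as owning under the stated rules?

22.5936%

By parent–child attribution (R3), Mina Mbatha is treated as also owning Priya Mbatha's interest in Cobalt Mining NL, giving 68% + 32% = 100%.
By parent–child attribution (R3), Mina Mbatha is treated as owning Priya Mbatha's 3% interest in Orion Logistics SA.
Chain via Cobalt Mining NL → Silverbay Industries Corp. (R1): 100% × 46% × 24% = 11.04% of Orion Logistics SA.
Chain via Halcyon Manufacturing Inc. → Larkspur Holdings Ltd (R1): 44% × 54% × 36% = 8.5536% of Orion Logistics SA.
Direct interest in Orion Logistics SA: 3%.
Aggregating (R2): 11.04% + 8.5536% + 3% = 22.5936%.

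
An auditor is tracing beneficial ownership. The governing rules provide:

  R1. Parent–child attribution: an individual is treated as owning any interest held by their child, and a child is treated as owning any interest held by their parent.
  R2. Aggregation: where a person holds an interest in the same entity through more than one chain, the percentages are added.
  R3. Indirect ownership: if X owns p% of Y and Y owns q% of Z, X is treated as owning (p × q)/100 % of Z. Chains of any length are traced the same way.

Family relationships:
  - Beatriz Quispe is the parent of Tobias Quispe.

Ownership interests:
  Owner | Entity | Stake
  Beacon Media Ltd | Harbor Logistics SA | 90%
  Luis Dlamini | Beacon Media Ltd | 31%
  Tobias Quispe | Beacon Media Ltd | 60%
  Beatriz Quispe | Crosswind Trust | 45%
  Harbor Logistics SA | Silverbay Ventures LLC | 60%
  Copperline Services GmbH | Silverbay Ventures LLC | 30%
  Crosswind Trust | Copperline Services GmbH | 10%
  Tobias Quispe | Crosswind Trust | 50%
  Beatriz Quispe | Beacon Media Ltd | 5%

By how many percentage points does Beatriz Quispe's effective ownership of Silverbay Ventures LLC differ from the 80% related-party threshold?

42.05

By parent–child attribution (R1), Beatriz Quispe is treated as also owning Tobias Quispe's interest in Crosswind Trust, giving 45% + 50% = 95%.
By parent–child attribution (R1), Beatriz Quispe is treated as also owning Tobias Quispe's interest in Beacon Media Ltd, giving 5% + 60% = 65%.
Chain via Crosswind Trust → Copperline Services GmbH (R3): 95% × 10% × 30% = 2.85% of Silverbay Ventures LLC.
Chain via Beacon Media Ltd → Harbor Logistics SA (R3): 65% × 90% × 60% = 35.1% of Silverbay Ventures LLC.
Aggregating (R2): 2.85% + 35.1% = 37.95%.
37.95% falls short of the 80% threshold by 42.05 percentage points.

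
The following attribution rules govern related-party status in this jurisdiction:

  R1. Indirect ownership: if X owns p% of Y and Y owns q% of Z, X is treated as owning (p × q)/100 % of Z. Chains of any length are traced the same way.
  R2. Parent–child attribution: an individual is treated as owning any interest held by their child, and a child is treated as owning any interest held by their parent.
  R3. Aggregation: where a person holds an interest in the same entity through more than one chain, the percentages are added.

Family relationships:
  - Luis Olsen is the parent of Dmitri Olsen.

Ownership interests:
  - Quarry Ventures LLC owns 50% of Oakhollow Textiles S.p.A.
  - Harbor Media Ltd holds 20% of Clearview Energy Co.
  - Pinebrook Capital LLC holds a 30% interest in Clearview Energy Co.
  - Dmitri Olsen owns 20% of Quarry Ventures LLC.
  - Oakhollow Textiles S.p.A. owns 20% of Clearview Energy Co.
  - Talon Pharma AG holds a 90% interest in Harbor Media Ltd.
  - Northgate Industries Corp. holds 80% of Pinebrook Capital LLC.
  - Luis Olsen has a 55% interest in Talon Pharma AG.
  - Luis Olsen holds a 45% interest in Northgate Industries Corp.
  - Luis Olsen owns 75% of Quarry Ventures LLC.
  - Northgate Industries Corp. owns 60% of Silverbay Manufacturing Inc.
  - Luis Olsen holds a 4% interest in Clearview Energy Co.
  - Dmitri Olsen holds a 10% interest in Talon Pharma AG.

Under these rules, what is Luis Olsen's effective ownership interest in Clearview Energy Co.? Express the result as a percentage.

By parent–child attribution (R2), Luis Olsen is treated as also owning Dmitri Olsen's interest in Talon Pharma AG, giving 55% + 10% = 65%.
By parent–child attribution (R2), Luis Olsen is treated as also owning Dmitri Olsen's interest in Quarry Ventures LLC, giving 75% + 20% = 95%.
Chain via Northgate Industries Corp. → Pinebrook Capital LLC (R1): 45% × 80% × 30% = 10.8% of Clearview Energy Co.
Chain via Talon Pharma AG → Harbor Media Ltd (R1): 65% × 90% × 20% = 11.7% of Clearview Energy Co.
Chain via Quarry Ventures LLC → Oakhollow Textiles S.p.A. (R1): 95% × 50% × 20% = 9.5% of Clearview Energy Co.
Direct interest in Clearview Energy Co: 4%.
Aggregating (R3): 10.8% + 11.7% + 9.5% + 4% = 36%.

36%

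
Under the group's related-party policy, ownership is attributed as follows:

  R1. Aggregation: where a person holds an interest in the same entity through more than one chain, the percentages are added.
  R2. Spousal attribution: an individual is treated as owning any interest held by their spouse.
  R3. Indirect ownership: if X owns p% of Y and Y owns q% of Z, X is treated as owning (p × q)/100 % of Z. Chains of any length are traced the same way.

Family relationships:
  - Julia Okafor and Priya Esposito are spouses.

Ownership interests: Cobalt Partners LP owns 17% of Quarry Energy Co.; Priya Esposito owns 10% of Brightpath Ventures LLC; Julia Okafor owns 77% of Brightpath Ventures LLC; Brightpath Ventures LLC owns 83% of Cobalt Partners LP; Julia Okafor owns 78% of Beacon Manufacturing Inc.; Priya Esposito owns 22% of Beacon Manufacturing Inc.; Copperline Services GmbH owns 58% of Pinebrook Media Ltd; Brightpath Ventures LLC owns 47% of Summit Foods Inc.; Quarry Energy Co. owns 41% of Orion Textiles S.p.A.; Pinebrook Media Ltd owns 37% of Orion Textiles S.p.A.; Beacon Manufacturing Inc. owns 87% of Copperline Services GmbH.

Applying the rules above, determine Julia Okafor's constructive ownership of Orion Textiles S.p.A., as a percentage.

23.703237%

By spousal attribution (R2), Julia Okafor is treated as also owning Priya Esposito's interest in Beacon Manufacturing Inc, giving 78% + 22% = 100%.
By spousal attribution (R2), Julia Okafor is treated as also owning Priya Esposito's interest in Brightpath Ventures LLC, giving 77% + 10% = 87%.
Chain via Beacon Manufacturing Inc. → Copperline Services GmbH → Pinebrook Media Ltd (R3): 100% × 87% × 58% × 37% = 18.6702% of Orion Textiles S.p.A.
Chain via Brightpath Ventures LLC → Cobalt Partners LP → Quarry Energy Co. (R3): 87% × 83% × 17% × 41% = 5.033037% of Orion Textiles S.p.A.
Aggregating (R1): 18.6702% + 5.033037% = 23.703237%.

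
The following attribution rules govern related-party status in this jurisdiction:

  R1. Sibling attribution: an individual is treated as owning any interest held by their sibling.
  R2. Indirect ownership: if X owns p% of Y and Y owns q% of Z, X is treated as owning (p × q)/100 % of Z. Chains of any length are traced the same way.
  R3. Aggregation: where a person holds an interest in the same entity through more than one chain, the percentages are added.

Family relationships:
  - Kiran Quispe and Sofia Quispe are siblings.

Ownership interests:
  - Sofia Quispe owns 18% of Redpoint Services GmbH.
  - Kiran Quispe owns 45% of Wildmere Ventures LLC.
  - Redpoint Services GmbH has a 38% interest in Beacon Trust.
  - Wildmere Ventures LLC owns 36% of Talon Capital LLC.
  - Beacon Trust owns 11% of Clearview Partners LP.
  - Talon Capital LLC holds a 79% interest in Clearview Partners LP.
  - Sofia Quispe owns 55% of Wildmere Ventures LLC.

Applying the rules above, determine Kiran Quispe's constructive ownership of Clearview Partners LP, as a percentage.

29.1924%

By sibling attribution (R1), Kiran Quispe is treated as also owning Sofia Quispe's interest in Wildmere Ventures LLC, giving 45% + 55% = 100%.
By sibling attribution (R1), Kiran Quispe is treated as owning Sofia Quispe's 18% interest in Redpoint Services GmbH.
Chain via Wildmere Ventures LLC → Talon Capital LLC (R2): 100% × 36% × 79% = 28.44% of Clearview Partners LP.
Chain via Redpoint Services GmbH → Beacon Trust (R2): 18% × 38% × 11% = 0.7524% of Clearview Partners LP.
Aggregating (R3): 28.44% + 0.7524% = 29.1924%.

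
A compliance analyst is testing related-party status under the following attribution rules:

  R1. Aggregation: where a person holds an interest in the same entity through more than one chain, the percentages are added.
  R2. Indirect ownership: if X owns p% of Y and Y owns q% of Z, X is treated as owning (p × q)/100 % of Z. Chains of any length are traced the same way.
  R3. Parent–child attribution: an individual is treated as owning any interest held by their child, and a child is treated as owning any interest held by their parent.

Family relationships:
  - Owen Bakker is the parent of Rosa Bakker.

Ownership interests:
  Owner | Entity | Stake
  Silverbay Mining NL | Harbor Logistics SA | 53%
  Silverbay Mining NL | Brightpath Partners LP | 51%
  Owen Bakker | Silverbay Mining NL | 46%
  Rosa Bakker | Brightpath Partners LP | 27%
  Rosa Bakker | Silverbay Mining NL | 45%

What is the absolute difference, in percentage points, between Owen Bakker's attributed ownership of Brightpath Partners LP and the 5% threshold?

By parent–child attribution (R3), Owen Bakker is treated as also owning Rosa Bakker's interest in Silverbay Mining NL, giving 46% + 45% = 91%.
By parent–child attribution (R3), Owen Bakker is treated as owning Rosa Bakker's 27% interest in Brightpath Partners LP.
Chain via Silverbay Mining NL (R2): 91% × 51% = 46.41% of Brightpath Partners LP.
Direct interest in Brightpath Partners LP: 27%.
Aggregating (R1): 46.41% + 27% = 73.41%.
73.41% exceeds the 5% threshold by 68.41 percentage points.

68.41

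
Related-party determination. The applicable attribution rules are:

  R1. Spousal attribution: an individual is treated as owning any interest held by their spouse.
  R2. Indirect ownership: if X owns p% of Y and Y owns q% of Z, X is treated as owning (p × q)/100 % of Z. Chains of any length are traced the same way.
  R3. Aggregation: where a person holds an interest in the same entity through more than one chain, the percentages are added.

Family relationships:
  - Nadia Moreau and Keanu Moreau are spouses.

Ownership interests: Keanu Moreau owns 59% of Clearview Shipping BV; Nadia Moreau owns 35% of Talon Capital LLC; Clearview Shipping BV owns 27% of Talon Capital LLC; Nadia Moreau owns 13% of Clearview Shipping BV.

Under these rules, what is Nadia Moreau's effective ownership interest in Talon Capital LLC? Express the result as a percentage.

By spousal attribution (R1), Nadia Moreau is treated as also owning Keanu Moreau's interest in Clearview Shipping BV, giving 13% + 59% = 72%.
Chain via Clearview Shipping BV (R2): 72% × 27% = 19.44% of Talon Capital LLC.
Direct interest in Talon Capital LLC: 35%.
Aggregating (R3): 19.44% + 35% = 54.44%.

54.44%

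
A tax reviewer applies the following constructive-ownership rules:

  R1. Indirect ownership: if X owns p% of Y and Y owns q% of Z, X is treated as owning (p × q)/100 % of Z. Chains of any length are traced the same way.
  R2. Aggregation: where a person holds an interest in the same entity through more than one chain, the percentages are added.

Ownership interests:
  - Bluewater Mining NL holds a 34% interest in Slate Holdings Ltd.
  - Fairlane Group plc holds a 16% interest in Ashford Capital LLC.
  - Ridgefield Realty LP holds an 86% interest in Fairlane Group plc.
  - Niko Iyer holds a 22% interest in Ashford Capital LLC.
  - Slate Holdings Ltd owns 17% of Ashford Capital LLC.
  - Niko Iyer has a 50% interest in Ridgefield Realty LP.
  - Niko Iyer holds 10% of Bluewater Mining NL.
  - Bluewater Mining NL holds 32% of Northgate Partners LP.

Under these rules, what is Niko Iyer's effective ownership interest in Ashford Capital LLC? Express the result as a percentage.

Chain via Bluewater Mining NL → Slate Holdings Ltd (R1): 10% × 34% × 17% = 0.578% of Ashford Capital LLC.
Chain via Ridgefield Realty LP → Fairlane Group plc (R1): 50% × 86% × 16% = 6.88% of Ashford Capital LLC.
Direct interest in Ashford Capital LLC: 22%.
Aggregating (R2): 0.578% + 6.88% + 22% = 29.458%.

29.458%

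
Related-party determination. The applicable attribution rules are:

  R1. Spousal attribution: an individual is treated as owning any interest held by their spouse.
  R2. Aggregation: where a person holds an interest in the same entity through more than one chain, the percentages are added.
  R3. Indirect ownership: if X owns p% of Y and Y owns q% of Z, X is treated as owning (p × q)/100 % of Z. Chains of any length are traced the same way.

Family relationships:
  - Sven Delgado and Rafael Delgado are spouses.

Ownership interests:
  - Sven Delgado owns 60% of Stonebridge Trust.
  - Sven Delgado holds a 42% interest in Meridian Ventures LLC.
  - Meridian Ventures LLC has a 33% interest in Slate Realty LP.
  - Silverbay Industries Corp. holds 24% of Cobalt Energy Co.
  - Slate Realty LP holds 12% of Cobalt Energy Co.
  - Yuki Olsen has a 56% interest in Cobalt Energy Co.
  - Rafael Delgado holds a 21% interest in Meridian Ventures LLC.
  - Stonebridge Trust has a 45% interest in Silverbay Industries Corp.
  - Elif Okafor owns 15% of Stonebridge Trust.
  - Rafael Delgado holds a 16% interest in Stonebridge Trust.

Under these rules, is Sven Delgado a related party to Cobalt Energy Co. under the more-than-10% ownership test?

By spousal attribution (R1), Sven Delgado is treated as also owning Rafael Delgado's interest in Stonebridge Trust, giving 60% + 16% = 76%.
By spousal attribution (R1), Sven Delgado is treated as also owning Rafael Delgado's interest in Meridian Ventures LLC, giving 42% + 21% = 63%.
Chain via Stonebridge Trust → Silverbay Industries Corp. (R3): 76% × 45% × 24% = 8.208% of Cobalt Energy Co.
Chain via Meridian Ventures LLC → Slate Realty LP (R3): 63% × 33% × 12% = 2.4948% of Cobalt Energy Co.
Aggregating (R2): 8.208% + 2.4948% = 10.7028%.
10.7028% exceeds the 10% threshold, so Sven is a related party to Cobalt Energy Co.

Yes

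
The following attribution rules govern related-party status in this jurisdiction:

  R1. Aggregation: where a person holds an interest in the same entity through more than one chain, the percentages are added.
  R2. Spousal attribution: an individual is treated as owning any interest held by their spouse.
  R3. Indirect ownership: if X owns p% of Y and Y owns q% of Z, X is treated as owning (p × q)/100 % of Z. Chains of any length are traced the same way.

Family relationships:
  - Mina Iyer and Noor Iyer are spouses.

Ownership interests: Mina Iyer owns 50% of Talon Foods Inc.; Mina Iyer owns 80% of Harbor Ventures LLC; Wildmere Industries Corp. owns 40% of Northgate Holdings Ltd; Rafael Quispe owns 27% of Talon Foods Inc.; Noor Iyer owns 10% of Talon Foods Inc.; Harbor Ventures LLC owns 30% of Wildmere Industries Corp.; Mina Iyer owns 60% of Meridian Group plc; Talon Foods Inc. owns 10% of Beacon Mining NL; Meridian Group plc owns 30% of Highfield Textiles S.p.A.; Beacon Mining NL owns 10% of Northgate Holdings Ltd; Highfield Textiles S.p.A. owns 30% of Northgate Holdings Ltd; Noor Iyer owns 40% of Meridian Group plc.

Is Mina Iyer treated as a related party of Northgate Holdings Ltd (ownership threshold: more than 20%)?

By spousal attribution (R2), Mina Iyer is treated as also owning Noor Iyer's interest in Talon Foods Inc, giving 50% + 10% = 60%.
By spousal attribution (R2), Mina Iyer is treated as also owning Noor Iyer's interest in Meridian Group plc, giving 60% + 40% = 100%.
Chain via Talon Foods Inc. → Beacon Mining NL (R3): 60% × 10% × 10% = 0.6% of Northgate Holdings Ltd.
Chain via Harbor Ventures LLC → Wildmere Industries Corp. (R3): 80% × 30% × 40% = 9.6% of Northgate Holdings Ltd.
Chain via Meridian Group plc → Highfield Textiles S.p.A. (R3): 100% × 30% × 30% = 9% of Northgate Holdings Ltd.
Aggregating (R1): 0.6% + 9.6% + 9% = 19.2%.
19.2% does not exceed the 20% threshold, so Mina is not a related party to Northgate Holdings Ltd.

No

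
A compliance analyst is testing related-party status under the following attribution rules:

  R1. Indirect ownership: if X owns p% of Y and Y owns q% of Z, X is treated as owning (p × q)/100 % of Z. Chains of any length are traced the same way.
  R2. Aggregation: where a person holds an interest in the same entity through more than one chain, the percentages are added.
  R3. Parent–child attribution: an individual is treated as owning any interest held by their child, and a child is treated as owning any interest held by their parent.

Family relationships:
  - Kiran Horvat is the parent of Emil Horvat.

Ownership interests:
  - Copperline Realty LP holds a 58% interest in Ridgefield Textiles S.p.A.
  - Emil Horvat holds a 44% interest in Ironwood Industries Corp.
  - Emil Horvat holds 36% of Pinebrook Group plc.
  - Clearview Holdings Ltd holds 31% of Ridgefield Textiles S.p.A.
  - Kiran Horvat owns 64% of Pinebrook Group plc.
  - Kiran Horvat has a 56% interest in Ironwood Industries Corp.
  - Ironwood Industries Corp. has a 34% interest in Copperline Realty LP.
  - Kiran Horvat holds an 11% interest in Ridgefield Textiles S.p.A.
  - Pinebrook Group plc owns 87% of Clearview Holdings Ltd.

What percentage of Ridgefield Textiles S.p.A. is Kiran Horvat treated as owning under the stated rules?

By parent–child attribution (R3), Kiran Horvat is treated as also owning Emil Horvat's interest in Ironwood Industries Corp, giving 56% + 44% = 100%.
By parent–child attribution (R3), Kiran Horvat is treated as also owning Emil Horvat's interest in Pinebrook Group plc, giving 64% + 36% = 100%.
Chain via Ironwood Industries Corp. → Copperline Realty LP (R1): 100% × 34% × 58% = 19.72% of Ridgefield Textiles S.p.A.
Chain via Pinebrook Group plc → Clearview Holdings Ltd (R1): 100% × 87% × 31% = 26.97% of Ridgefield Textiles S.p.A.
Direct interest in Ridgefield Textiles S.p.A: 11%.
Aggregating (R2): 19.72% + 26.97% + 11% = 57.69%.

57.69%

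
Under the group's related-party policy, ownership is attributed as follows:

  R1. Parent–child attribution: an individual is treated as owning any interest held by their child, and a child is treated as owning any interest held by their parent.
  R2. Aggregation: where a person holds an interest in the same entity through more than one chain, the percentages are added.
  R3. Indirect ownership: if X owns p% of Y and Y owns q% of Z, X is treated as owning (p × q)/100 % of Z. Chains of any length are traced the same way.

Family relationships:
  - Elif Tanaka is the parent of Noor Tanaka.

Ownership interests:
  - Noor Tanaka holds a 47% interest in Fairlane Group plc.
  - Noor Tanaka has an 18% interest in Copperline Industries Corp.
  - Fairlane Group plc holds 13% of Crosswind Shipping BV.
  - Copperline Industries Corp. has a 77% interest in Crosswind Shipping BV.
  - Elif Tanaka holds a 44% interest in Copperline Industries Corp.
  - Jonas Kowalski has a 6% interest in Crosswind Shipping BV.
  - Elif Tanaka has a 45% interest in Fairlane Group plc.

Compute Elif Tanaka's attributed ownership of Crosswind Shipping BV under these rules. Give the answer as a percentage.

59.7%

By parent–child attribution (R1), Elif Tanaka is treated as also owning Noor Tanaka's interest in Fairlane Group plc, giving 45% + 47% = 92%.
By parent–child attribution (R1), Elif Tanaka is treated as also owning Noor Tanaka's interest in Copperline Industries Corp, giving 44% + 18% = 62%.
Chain via Fairlane Group plc (R3): 92% × 13% = 11.96% of Crosswind Shipping BV.
Chain via Copperline Industries Corp. (R3): 62% × 77% = 47.74% of Crosswind Shipping BV.
Aggregating (R2): 11.96% + 47.74% = 59.7%.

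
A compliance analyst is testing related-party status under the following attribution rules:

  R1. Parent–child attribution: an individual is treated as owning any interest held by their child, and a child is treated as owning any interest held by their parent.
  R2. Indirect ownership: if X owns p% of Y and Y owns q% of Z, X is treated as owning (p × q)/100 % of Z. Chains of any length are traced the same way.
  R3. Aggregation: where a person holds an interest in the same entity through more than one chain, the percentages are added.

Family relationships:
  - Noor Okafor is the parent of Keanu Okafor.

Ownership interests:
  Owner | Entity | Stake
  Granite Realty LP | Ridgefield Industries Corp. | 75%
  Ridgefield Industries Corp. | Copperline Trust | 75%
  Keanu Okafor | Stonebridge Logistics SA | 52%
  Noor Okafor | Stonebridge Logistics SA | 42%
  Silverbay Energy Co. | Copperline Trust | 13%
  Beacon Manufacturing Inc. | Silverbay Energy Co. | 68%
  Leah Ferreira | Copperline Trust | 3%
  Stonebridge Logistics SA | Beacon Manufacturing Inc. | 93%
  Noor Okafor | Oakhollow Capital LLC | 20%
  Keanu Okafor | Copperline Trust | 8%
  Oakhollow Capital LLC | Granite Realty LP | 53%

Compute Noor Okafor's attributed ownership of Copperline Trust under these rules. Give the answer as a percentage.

By parent–child attribution (R1), Noor Okafor is treated as also owning Keanu Okafor's interest in Stonebridge Logistics SA, giving 42% + 52% = 94%.
By parent–child attribution (R1), Noor Okafor is treated as owning Keanu Okafor's 8% interest in Copperline Trust.
Chain via Stonebridge Logistics SA → Beacon Manufacturing Inc. → Silverbay Energy Co. (R2): 94% × 93% × 68% × 13% = 7.727928% of Copperline Trust.
Chain via Oakhollow Capital LLC → Granite Realty LP → Ridgefield Industries Corp. (R2): 20% × 53% × 75% × 75% = 5.9625% of Copperline Trust.
Direct interest in Copperline Trust: 8%.
Aggregating (R3): 7.727928% + 5.9625% + 8% = 21.690428%.

21.690428%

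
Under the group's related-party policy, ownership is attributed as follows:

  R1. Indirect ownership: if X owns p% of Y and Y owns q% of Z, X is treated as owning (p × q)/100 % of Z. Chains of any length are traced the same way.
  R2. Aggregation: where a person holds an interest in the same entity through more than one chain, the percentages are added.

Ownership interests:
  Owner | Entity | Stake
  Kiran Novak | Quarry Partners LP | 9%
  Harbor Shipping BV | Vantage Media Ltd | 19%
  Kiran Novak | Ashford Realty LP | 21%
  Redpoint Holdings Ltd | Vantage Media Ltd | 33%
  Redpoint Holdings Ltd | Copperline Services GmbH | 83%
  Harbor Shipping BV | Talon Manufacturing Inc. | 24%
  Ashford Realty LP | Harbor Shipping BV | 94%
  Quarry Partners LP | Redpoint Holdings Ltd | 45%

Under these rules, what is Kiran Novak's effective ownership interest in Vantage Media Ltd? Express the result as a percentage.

Chain via Quarry Partners LP → Redpoint Holdings Ltd (R1): 9% × 45% × 33% = 1.3365% of Vantage Media Ltd.
Chain via Ashford Realty LP → Harbor Shipping BV (R1): 21% × 94% × 19% = 3.7506% of Vantage Media Ltd.
Aggregating (R2): 1.3365% + 3.7506% = 5.0871%.

5.0871%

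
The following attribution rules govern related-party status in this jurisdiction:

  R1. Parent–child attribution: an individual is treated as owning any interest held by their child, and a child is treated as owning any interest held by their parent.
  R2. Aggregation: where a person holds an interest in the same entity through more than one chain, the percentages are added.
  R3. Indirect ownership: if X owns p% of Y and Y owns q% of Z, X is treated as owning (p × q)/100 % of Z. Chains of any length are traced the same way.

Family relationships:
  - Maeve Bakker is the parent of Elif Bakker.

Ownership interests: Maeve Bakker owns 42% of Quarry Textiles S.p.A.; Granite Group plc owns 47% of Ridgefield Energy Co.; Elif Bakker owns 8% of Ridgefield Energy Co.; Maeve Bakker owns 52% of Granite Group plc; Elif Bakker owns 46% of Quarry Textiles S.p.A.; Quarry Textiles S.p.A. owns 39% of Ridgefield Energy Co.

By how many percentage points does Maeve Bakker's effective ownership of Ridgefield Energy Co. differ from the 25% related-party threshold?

By parent–child attribution (R1), Maeve Bakker is treated as also owning Elif Bakker's interest in Quarry Textiles S.p.A, giving 42% + 46% = 88%.
By parent–child attribution (R1), Maeve Bakker is treated as owning Elif Bakker's 8% interest in Ridgefield Energy Co.
Chain via Quarry Textiles S.p.A. (R3): 88% × 39% = 34.32% of Ridgefield Energy Co.
Chain via Granite Group plc (R3): 52% × 47% = 24.44% of Ridgefield Energy Co.
Direct interest in Ridgefield Energy Co: 8%.
Aggregating (R2): 34.32% + 24.44% + 8% = 66.76%.
66.76% exceeds the 25% threshold by 41.76 percentage points.

41.76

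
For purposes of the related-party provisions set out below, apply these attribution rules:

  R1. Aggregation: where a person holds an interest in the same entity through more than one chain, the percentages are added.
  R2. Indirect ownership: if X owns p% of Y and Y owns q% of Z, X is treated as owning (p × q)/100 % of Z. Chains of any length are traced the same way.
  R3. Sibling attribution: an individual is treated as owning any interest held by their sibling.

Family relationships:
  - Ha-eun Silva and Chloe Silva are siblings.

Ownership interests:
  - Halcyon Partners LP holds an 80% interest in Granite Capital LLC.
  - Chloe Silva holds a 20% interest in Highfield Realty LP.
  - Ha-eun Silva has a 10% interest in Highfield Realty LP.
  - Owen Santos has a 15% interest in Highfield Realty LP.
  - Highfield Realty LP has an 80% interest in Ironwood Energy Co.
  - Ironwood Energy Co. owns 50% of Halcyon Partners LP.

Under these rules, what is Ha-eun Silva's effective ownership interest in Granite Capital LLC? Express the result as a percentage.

9.6%

By sibling attribution (R3), Ha-eun Silva is treated as also owning Chloe Silva's interest in Highfield Realty LP, giving 10% + 20% = 30%.
Chain via Highfield Realty LP → Ironwood Energy Co. → Halcyon Partners LP (R2): 30% × 80% × 50% × 80% = 9.6% of Granite Capital LLC.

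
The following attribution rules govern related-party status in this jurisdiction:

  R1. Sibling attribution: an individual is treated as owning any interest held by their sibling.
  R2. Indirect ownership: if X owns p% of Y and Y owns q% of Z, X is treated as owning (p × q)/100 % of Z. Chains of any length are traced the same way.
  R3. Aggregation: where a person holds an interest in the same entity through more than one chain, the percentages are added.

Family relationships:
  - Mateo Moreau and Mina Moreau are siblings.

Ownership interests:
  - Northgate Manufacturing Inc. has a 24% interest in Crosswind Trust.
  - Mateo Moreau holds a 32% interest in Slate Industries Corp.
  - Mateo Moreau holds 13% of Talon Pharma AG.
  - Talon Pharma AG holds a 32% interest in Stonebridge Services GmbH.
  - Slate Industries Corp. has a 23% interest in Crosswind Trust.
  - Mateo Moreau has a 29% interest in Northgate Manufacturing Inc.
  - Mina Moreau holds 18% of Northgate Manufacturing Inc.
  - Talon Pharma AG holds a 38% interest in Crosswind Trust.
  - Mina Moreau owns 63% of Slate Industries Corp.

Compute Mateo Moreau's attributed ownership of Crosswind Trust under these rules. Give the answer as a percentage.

38.07%

By sibling attribution (R1), Mateo Moreau is treated as also owning Mina Moreau's interest in Northgate Manufacturing Inc, giving 29% + 18% = 47%.
By sibling attribution (R1), Mateo Moreau is treated as also owning Mina Moreau's interest in Slate Industries Corp, giving 32% + 63% = 95%.
Chain via Northgate Manufacturing Inc. (R2): 47% × 24% = 11.28% of Crosswind Trust.
Chain via Talon Pharma AG (R2): 13% × 38% = 4.94% of Crosswind Trust.
Chain via Slate Industries Corp. (R2): 95% × 23% = 21.85% of Crosswind Trust.
Aggregating (R3): 11.28% + 4.94% + 21.85% = 38.07%.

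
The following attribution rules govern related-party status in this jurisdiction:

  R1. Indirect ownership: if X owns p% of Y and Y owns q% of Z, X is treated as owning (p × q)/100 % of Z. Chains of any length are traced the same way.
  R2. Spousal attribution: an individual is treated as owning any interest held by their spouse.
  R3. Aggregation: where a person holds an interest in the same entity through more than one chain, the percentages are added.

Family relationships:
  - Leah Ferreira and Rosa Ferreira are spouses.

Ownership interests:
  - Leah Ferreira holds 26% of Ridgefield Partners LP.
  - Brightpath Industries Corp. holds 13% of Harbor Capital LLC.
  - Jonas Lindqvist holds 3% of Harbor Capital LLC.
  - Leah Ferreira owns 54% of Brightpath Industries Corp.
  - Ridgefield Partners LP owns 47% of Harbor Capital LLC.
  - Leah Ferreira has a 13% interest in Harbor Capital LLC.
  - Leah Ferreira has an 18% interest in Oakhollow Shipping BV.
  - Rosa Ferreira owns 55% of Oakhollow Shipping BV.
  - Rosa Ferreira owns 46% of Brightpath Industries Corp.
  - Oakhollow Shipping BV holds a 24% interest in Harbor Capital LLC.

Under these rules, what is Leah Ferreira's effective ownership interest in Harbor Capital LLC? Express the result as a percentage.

55.74%

By spousal attribution (R2), Leah Ferreira is treated as also owning Rosa Ferreira's interest in Oakhollow Shipping BV, giving 18% + 55% = 73%.
By spousal attribution (R2), Leah Ferreira is treated as also owning Rosa Ferreira's interest in Brightpath Industries Corp, giving 54% + 46% = 100%.
Chain via Oakhollow Shipping BV (R1): 73% × 24% = 17.52% of Harbor Capital LLC.
Chain via Ridgefield Partners LP (R1): 26% × 47% = 12.22% of Harbor Capital LLC.
Chain via Brightpath Industries Corp. (R1): 100% × 13% = 13% of Harbor Capital LLC.
Direct interest in Harbor Capital LLC: 13%.
Aggregating (R3): 17.52% + 12.22% + 13% + 13% = 55.74%.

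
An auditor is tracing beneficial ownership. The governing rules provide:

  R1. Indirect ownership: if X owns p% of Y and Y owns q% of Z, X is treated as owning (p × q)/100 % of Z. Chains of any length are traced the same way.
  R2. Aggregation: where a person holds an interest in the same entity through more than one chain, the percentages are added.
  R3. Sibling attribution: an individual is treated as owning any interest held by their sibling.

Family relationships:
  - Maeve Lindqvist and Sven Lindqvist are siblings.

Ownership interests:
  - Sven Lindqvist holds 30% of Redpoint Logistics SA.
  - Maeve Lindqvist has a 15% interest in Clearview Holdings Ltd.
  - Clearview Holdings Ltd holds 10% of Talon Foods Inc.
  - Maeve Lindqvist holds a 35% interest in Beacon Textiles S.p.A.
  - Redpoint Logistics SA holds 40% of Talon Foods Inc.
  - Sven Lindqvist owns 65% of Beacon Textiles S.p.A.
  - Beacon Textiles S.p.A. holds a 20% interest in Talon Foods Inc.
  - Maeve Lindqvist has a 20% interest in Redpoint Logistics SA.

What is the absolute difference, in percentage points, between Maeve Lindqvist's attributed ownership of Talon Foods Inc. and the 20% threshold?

By sibling attribution (R3), Maeve Lindqvist is treated as also owning Sven Lindqvist's interest in Redpoint Logistics SA, giving 20% + 30% = 50%.
By sibling attribution (R3), Maeve Lindqvist is treated as also owning Sven Lindqvist's interest in Beacon Textiles S.p.A, giving 35% + 65% = 100%.
Chain via Redpoint Logistics SA (R1): 50% × 40% = 20% of Talon Foods Inc.
Chain via Beacon Textiles S.p.A. (R1): 100% × 20% = 20% of Talon Foods Inc.
Chain via Clearview Holdings Ltd (R1): 15% × 10% = 1.5% of Talon Foods Inc.
Aggregating (R2): 20% + 20% + 1.5% = 41.5%.
41.5% exceeds the 20% threshold by 21.5 percentage points.

21.5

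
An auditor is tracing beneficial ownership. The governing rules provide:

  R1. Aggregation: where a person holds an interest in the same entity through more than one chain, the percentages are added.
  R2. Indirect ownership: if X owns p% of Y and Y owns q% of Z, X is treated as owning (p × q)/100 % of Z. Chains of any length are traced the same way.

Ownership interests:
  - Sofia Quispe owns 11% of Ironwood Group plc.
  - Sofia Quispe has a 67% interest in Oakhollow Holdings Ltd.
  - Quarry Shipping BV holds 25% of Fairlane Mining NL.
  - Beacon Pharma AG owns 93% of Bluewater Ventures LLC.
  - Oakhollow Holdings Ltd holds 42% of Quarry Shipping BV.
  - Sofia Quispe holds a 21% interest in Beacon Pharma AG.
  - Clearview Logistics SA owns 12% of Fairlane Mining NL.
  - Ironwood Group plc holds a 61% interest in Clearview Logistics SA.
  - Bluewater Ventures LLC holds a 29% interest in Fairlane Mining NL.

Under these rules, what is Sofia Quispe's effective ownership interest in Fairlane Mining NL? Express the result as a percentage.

13.5039%

Chain via Oakhollow Holdings Ltd → Quarry Shipping BV (R2): 67% × 42% × 25% = 7.035% of Fairlane Mining NL.
Chain via Beacon Pharma AG → Bluewater Ventures LLC (R2): 21% × 93% × 29% = 5.6637% of Fairlane Mining NL.
Chain via Ironwood Group plc → Clearview Logistics SA (R2): 11% × 61% × 12% = 0.8052% of Fairlane Mining NL.
Aggregating (R1): 7.035% + 5.6637% + 0.8052% = 13.5039%.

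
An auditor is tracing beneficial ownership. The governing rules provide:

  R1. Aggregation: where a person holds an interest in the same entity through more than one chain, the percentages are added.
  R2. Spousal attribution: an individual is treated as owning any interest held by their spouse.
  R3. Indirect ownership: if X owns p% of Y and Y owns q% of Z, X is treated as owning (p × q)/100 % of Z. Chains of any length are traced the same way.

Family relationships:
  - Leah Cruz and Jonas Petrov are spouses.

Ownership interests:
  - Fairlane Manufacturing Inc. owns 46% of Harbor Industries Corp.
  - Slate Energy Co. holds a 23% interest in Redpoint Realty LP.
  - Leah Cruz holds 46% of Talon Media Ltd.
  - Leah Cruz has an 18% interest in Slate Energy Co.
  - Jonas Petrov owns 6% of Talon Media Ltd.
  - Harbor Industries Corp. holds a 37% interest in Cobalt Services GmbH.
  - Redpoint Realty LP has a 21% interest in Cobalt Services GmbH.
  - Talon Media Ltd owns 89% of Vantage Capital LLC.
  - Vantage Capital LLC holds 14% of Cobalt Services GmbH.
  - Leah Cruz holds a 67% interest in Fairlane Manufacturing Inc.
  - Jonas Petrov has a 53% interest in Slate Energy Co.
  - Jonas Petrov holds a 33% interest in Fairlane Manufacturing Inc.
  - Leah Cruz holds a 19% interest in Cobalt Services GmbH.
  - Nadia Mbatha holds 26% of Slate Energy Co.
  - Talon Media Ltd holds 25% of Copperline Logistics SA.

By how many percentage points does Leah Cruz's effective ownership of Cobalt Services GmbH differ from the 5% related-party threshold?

40.9285

By spousal attribution (R2), Leah Cruz is treated as also owning Jonas Petrov's interest in Talon Media Ltd, giving 46% + 6% = 52%.
By spousal attribution (R2), Leah Cruz is treated as also owning Jonas Petrov's interest in Fairlane Manufacturing Inc, giving 67% + 33% = 100%.
By spousal attribution (R2), Leah Cruz is treated as also owning Jonas Petrov's interest in Slate Energy Co, giving 18% + 53% = 71%.
Chain via Talon Media Ltd → Vantage Capital LLC (R3): 52% × 89% × 14% = 6.4792% of Cobalt Services GmbH.
Chain via Fairlane Manufacturing Inc. → Harbor Industries Corp. (R3): 100% × 46% × 37% = 17.02% of Cobalt Services GmbH.
Chain via Slate Energy Co. → Redpoint Realty LP (R3): 71% × 23% × 21% = 3.4293% of Cobalt Services GmbH.
Direct interest in Cobalt Services GmbH: 19%.
Aggregating (R1): 6.4792% + 17.02% + 3.4293% + 19% = 45.9285%.
45.9285% exceeds the 5% threshold by 40.9285 percentage points.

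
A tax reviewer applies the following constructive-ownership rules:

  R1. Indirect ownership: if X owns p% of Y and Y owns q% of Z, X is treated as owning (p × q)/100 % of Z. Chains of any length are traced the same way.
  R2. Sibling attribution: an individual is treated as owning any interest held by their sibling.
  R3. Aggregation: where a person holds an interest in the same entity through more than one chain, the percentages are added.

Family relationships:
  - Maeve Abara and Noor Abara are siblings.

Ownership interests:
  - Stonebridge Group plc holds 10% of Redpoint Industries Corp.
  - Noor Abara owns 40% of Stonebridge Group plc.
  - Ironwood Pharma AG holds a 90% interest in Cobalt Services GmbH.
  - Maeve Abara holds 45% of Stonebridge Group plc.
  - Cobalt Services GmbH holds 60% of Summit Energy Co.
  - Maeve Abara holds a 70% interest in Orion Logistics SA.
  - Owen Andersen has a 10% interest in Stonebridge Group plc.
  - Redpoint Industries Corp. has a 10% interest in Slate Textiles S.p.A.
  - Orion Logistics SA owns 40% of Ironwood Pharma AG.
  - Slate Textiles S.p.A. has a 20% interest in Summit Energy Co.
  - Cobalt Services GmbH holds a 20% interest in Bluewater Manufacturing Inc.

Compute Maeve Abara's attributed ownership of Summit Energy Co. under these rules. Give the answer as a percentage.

By sibling attribution (R2), Maeve Abara is treated as also owning Noor Abara's interest in Stonebridge Group plc, giving 45% + 40% = 85%.
Chain via Stonebridge Group plc → Redpoint Industries Corp. → Slate Textiles S.p.A. (R1): 85% × 10% × 10% × 20% = 0.17% of Summit Energy Co.
Chain via Orion Logistics SA → Ironwood Pharma AG → Cobalt Services GmbH (R1): 70% × 40% × 90% × 60% = 15.12% of Summit Energy Co.
Aggregating (R3): 0.17% + 15.12% = 15.29%.

15.29%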